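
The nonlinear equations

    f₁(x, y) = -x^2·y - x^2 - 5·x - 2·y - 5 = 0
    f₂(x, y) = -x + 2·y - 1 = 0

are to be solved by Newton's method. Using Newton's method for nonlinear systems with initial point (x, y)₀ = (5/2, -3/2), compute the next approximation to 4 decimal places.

At (5/2, -3/2): F = (-11.3750, -6.5000).
Jacobian J = [[-2·x·y - 2·x - 5, -x^2 - 2], [-1, 2]].
At the point, J = [[-2.5000, -8.2500], [-1.0000, 2.0000]] (det J = -13.2500).
Solving J·Δ = −F gives Δ = (-5.7642, 0.3679).
Then the next iterate is (x, y)₁ = (-3.2642, -1.1321).

(-3.2642, -1.1321)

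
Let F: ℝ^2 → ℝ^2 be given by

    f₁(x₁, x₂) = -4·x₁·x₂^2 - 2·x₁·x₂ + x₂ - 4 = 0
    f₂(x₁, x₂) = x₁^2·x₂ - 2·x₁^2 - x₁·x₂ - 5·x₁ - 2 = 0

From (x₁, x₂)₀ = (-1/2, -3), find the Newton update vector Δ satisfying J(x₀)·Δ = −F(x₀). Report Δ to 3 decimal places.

At (-1/2, -3): F = (8.000, -2.250).
Jacobian J = [[-4·x₂^2 - 2·x₂, -8·x₁·x₂ - 2·x₁ + 1], [2·x₁·x₂ - 4·x₁ - x₂ - 5, x₁^2 - x₁]].
At the point, J = [[-30.000, -10.000], [3.000, 0.750]] (det J = 7.500).
Solving J·Δ = −F gives Δ = (2.200, -5.800).

(2.200, -5.800)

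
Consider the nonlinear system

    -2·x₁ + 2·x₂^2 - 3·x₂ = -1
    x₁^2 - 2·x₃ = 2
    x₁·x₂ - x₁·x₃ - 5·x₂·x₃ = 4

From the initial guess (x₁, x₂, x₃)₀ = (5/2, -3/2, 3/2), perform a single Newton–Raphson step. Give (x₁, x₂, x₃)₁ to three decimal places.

At (5/2, -3/2, 3/2): F = (5.000, 1.250, -0.250).
Jacobian J = [[-2, 4·x₂ - 3, 0], [2·x₁, 0, -2], [x₂ - x₃, x₁ - 5·x₃, -x₁ - 5·x₂]].
At the point, J = [[-2.000, -9.000, 0.000], [5.000, 0.000, -2.000], [-3.000, -5.000, 5.000]] (det J = 191.000).
Solving J·Δ = −F gives Δ = (-0.009, 0.558, 0.602).
Then the next iterate is (x₁, x₂, x₃)₁ = (2.491, -0.942, 2.102).

(2.491, -0.942, 2.102)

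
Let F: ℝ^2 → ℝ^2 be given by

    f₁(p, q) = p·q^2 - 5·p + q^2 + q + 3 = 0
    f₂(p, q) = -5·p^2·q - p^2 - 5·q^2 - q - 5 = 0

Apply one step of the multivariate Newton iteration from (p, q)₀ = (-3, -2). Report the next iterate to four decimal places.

(-1.5742, -2.7305)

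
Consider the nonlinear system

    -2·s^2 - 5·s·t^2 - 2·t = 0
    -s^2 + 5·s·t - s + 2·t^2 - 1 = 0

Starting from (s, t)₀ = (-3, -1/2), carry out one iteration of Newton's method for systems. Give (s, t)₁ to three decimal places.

At (-3, -1/2): F = (-13.250, 1.000).
Jacobian J = [[-4·s - 5·t^2, -10·s·t - 2], [-2·s + 5·t - 1, 5·s + 4·t]].
At the point, J = [[10.750, -17.000], [2.500, -17.000]] (det J = -140.250).
Solving J·Δ = −F gives Δ = (1.727, 0.313).
Then the next iterate is (s, t)₁ = (-1.273, -0.187).

(-1.273, -0.187)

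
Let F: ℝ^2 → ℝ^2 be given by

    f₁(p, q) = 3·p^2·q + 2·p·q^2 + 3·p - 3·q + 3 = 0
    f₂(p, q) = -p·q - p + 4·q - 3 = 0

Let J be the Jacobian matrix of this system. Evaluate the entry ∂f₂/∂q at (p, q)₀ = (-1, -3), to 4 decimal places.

5.0000

∂f₂/∂q = -p + 4.
At (-1, -3) this is 5.0000.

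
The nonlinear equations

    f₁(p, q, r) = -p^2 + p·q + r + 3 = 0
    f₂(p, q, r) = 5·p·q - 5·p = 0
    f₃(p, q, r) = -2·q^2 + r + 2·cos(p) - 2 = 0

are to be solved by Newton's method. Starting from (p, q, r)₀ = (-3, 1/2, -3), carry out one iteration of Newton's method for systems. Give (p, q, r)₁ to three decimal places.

(-2.449, 0.908, 5.141)

At (-3, 1/2, -3): F = (-10.500, 7.500, -7.47998).
Jacobian J = [[-2·p + q, p, 1], [5·q - 5, 5·p, 0], [-2·sin(p), -4·q, 1]].
At the point, J = [[6.500, -3.000, 1.000], [-2.500, -15.000, 0.000], [0.28224, -2.000, 1.000]] (det J = -95.76640).
Solving J·Δ = −F gives Δ = (0.551, 0.408, 8.141).
Then the next iterate is (p, q, r)₁ = (-2.449, 0.908, 5.141).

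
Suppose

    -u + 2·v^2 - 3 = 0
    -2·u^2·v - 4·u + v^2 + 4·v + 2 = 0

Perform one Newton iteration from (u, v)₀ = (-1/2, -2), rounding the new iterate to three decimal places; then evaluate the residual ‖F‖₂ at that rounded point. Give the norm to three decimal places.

At (-1/2, -2): F = (5.500, 1.000).
Jacobian J = [[-1, 4·v], [-4·u·v - 4, -2·u^2 + 2·v + 4]].
At the point, J = [[-1.000, -8.000], [-8.000, -0.500]] (det J = -63.500).
Solving J·Δ = −F gives Δ = (0.083, 0.677).
Then the next iterate is (u, v)₁ = (-0.417, -1.323).
Re-evaluating at (-0.417, -1.323): F = (0.91766, 0.58644), so ‖F‖₂ = 1.089.

1.089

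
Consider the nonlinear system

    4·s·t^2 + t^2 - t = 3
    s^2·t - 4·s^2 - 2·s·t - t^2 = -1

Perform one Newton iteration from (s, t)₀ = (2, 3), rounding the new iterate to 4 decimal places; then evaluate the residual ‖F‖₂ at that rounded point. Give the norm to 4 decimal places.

At (2, 3): F = (75.0000, -24.0000).
Jacobian J = [[4·t^2, 8·s·t + 2·t - 1], [2·s·t - 8·s - 2·t, s^2 - 2·s - 2·t]].
At the point, J = [[36.0000, 53.0000], [-10.0000, -6.0000]] (det J = 314.0000).
Solving J·Δ = −F gives Δ = (-2.6178, 0.3631).
Then the next iterate is (s, t)₁ = (-0.6178, 3.3631).
Re-evaluating at (-0.6178, 3.3631): F = (-23.003022, -6.398085), so ‖F‖₂ = 23.8762.

23.8762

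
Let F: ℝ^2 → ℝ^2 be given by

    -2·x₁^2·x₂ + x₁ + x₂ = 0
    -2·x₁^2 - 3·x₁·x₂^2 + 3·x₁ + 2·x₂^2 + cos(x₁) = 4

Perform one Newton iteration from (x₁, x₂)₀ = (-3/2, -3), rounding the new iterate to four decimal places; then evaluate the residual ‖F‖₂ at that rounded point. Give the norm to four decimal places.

At (-3/2, -3): F = (9.0000, 45.570737).
Jacobian J = [[-4·x₁·x₂ + 1, -2·x₁^2 + 1], [-4·x₁ - 3·x₂^2 - sin(x₁) + 3, -6·x₁·x₂ + 4·x₂]].
At the point, J = [[-17.0000, -3.5000], [-17.002505, -39.0000]] (det J = 603.491232).
Solving J·Δ = −F gives Δ = (0.3173, 1.0301).
Then the next iterate is (x₁, x₂)₁ = (-1.1827, -1.9699).
Re-evaluating at (-1.1827, -1.9699): F = (2.358311, 11.562204), so ‖F‖₂ = 11.8003.

11.8003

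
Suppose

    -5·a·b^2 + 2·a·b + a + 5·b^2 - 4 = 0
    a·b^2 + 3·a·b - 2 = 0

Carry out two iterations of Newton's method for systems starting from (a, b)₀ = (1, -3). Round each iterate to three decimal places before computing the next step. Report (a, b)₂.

(0.857, -3.639)

At (1, -3): F = (-9.000, -2.000).
Jacobian J = [[-5·b^2 + 2·b + 1, -10·a·b + 2·a + 10·b], [b^2 + 3·b, 2·a·b + 3·a]].
At the point, J = [[-50.000, 2.000], [0.000, -3.000]] (det J = 150.000).
Solving J·Δ = −F gives Δ = (-0.207, -0.667).
Then the next iterate is (a, b)₁ = (0.793, -3.667).
Round to (0.793, -3.667) and repeat: F = (4.89467, -0.06041), J = [[-73.56844, -6.00469], [2.44589, -3.43686]].
Δ = (0.064, 0.028), so (a, b)₂ = (0.857, -3.639).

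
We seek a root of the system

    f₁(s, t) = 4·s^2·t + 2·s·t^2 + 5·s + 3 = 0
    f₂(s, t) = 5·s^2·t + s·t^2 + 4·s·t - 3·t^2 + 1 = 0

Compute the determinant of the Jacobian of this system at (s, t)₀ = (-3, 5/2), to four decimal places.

225.0000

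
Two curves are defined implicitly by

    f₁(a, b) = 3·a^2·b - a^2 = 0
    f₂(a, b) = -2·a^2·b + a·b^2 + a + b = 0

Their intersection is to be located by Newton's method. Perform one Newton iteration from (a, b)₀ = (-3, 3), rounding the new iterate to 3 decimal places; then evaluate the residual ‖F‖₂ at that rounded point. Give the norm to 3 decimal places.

31.330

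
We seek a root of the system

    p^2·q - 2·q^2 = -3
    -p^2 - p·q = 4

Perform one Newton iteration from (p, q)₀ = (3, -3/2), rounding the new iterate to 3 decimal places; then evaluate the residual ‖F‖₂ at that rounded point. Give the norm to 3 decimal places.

5.541

At (3, -3/2): F = (-15.000, -8.500).
Jacobian J = [[2·p·q, p^2 - 4·q], [-2·p - q, -p]].
At the point, J = [[-9.000, 15.000], [-4.500, -3.000]] (det J = 94.500).
Solving J·Δ = −F gives Δ = (-1.825, -0.095).
Then the next iterate is (p, q)₁ = (1.175, -1.595).
Re-evaluating at (1.175, -1.595): F = (-4.29015, -3.50650), so ‖F‖₂ = 5.541.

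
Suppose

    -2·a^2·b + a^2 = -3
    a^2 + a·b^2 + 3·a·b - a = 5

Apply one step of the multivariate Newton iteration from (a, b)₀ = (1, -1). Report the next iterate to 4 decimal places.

(3.0000, 8.0000)

At (1, -1): F = (6.0000, -7.0000).
Jacobian J = [[-4·a·b + 2·a, -2·a^2], [2·a + b^2 + 3·b - 1, 2·a·b + 3·a]].
At the point, J = [[6.0000, -2.0000], [-1.0000, 1.0000]] (det J = 4.0000).
Solving J·Δ = −F gives Δ = (2.0000, 9.0000).
Then the next iterate is (a, b)₁ = (3.0000, 8.0000).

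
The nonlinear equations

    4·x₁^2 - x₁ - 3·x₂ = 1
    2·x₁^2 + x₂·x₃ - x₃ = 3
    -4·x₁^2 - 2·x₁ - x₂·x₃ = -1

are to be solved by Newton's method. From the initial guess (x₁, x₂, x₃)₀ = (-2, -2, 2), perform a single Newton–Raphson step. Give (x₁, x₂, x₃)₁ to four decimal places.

At (-2, -2, 2): F = (23.0000, -1.0000, -7.0000).
Jacobian J = [[8·x₁ - 1, -3, 0], [4·x₁, x₃, x₂ - 1], [-8·x₁ - 2, -x₃, -x₂]].
At the point, J = [[-17.0000, -3.0000, 0.0000], [-8.0000, 2.0000, -3.0000], [14.0000, -2.0000, 2.0000]] (det J = 112.0000).
Solving J·Δ = −F gives Δ = (1.0268, 1.8482, -1.8393).
Then the next iterate is (x₁, x₂, x₃)₁ = (-0.9732, -0.1518, 0.1607).

(-0.9732, -0.1518, 0.1607)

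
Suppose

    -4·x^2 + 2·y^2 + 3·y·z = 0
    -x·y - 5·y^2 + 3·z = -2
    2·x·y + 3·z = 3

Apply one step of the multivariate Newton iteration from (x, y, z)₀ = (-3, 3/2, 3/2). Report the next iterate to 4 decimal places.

(-5.0641, 4.2564, 11.5769)

At (-3, 3/2, 3/2): F = (-24.7500, -0.2500, -7.5000).
Jacobian J = [[-8·x, 4·y + 3·z, 3·y], [-y, -x - 10·y, 3], [2·y, 2·x, 3]].
At the point, J = [[24.0000, 10.5000, 4.5000], [-1.5000, -12.0000, 3.0000], [3.0000, -6.0000, 3.0000]] (det J = -87.7500).
Solving J·Δ = −F gives Δ = (-2.0641, 2.7564, 10.0769).
Then the next iterate is (x, y, z)₁ = (-5.0641, 4.2564, 11.5769).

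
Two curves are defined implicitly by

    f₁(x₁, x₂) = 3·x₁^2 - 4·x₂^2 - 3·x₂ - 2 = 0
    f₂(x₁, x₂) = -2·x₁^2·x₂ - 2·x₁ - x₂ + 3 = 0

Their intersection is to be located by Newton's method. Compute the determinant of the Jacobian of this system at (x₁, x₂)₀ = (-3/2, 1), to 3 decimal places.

93.500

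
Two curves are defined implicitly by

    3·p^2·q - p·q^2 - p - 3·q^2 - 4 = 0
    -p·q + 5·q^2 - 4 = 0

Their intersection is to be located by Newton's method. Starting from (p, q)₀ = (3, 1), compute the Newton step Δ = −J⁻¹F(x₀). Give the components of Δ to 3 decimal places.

(-1.008, 0.142)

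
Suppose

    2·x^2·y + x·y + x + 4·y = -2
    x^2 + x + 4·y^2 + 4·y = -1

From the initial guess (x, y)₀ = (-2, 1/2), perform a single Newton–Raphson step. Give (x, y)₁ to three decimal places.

At (-2, 1/2): F = (5.000, 6.000).
Jacobian J = [[4·x·y + y + 1, 2·x^2 + x + 4], [2·x + 1, 8·y + 4]].
At the point, J = [[-2.500, 10.000], [-3.000, 8.000]] (det J = 10.000).
Solving J·Δ = −F gives Δ = (2.000, 0.000).
Then the next iterate is (x, y)₁ = (0.000, 0.500).

(0.000, 0.500)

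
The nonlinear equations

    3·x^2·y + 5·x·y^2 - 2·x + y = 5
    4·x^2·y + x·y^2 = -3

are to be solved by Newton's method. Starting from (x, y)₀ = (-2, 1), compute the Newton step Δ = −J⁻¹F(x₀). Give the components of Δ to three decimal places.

At (-2, 1): F = (2.000, 17.000).
Jacobian J = [[6·x·y + 5·y^2 - 2, 3·x^2 + 10·x·y + 1], [8·x·y + y^2, 4·x^2 + 2·x·y]].
At the point, J = [[-9.000, -7.000], [-15.000, 12.000]] (det J = -213.000).
Solving J·Δ = −F gives Δ = (0.671, -0.577).

(0.671, -0.577)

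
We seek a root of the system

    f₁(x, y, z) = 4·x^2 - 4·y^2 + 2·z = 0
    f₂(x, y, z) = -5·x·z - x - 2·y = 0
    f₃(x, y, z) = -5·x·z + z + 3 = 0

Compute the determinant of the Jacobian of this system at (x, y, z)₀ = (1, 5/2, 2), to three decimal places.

-96.000

J = [[8·x, -8·y, 2], [-5·z - 1, -2, -5·x], [-5·z, 0, -5·x + 1]].
At the point, J = [[8.000, -20.000, 2.000], [-11.000, -2.000, -5.000], [-10.000, 0.000, -4.000]].
det J = -96.000.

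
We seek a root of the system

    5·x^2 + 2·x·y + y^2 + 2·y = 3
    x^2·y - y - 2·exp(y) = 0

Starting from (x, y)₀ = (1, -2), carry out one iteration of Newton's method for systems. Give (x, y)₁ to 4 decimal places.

(1.3333, -7.9260)

At (1, -2): F = (-2.0000, -0.270671).
Jacobian J = [[10·x + 2·y, 2·x + 2·y + 2], [2·x·y, x^2 - 2·exp(y) - 1]].
At the point, J = [[6.0000, 0.0000], [-4.0000, -0.270671]] (det J = -1.624023).
Solving J·Δ = −F gives Δ = (0.3333, -5.9260).
Then the next iterate is (x, y)₁ = (1.3333, -7.9260).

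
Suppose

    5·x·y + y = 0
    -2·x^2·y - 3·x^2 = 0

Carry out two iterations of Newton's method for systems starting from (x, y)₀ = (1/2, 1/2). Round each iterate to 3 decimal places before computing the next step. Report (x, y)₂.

(0.156, 0.041)

At (1/2, 1/2): F = (1.750, -1.000).
Jacobian J = [[5·y, 5·x + 1], [-4·x·y - 6·x, -2·x^2]].
At the point, J = [[2.500, 3.500], [-4.000, -0.500]] (det J = 12.750).
Solving J·Δ = −F gives Δ = (-0.206, -0.353).
Then the next iterate is (x, y)₁ = (0.294, 0.147).
Round to (0.294, 0.147) and repeat: F = (0.36309, -0.28472), J = [[0.735, 2.470], [-1.93687, -0.17287]].
Δ = (-0.138, -0.106), so (x, y)₂ = (0.156, 0.041).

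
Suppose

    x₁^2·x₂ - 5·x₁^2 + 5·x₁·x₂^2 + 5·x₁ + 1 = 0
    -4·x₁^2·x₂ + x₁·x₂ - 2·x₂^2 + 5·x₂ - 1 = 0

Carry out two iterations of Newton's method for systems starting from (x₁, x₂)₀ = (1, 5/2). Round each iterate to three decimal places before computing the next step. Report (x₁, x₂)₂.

(1.141, 0.398)

At (1, 5/2): F = (34.750, -8.500).
Jacobian J = [[2·x₁·x₂ - 10·x₁ + 5·x₂^2 + 5, x₁^2 + 10·x₁·x₂], [-8·x₁·x₂ + x₂, -4·x₁^2 + x₁ - 4·x₂ + 5]].
At the point, J = [[31.250, 26.000], [-17.500, -8.000]] (det J = 205.000).
Solving J·Δ = −F gives Δ = (0.278, -1.671).
Then the next iterate is (x₁, x₂)₁ = (1.278, 0.829).
Round to (1.278, 0.829) and repeat: F = (4.96904, -2.58599), J = [[-2.22487, 12.22790], [-7.64670, -3.57114]].
Δ = (-0.137, -0.431), so (x₁, x₂)₂ = (1.141, 0.398).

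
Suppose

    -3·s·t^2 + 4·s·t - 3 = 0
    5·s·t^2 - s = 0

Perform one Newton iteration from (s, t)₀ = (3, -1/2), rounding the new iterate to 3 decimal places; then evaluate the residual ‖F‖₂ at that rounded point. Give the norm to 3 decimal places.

0.766

At (3, -1/2): F = (-11.250, 0.750).
Jacobian J = [[-3·t^2 + 4·t, -6·s·t + 4·s], [5·t^2 - 1, 10·s·t]].
At the point, J = [[-2.750, 21.000], [0.250, -15.000]] (det J = 36.000).
Solving J·Δ = −F gives Δ = (-4.250, -0.021).
Then the next iterate is (s, t)₁ = (-1.250, -0.521).
Re-evaluating at (-1.250, -0.521): F = (0.62290, -0.44651), so ‖F‖₂ = 0.766.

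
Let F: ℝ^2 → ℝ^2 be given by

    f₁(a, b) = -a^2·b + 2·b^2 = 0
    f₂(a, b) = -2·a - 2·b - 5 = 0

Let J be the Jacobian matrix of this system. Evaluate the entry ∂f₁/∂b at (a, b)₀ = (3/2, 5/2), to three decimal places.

∂f₁/∂b = -a^2 + 4·b.
At (3/2, 5/2) this is 7.750.

7.750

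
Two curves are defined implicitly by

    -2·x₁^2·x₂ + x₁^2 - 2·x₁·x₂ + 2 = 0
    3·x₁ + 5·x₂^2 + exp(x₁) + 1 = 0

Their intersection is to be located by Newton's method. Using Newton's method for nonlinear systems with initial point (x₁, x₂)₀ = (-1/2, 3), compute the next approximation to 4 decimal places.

At (-1/2, 3): F = (3.7500, 45.106531).
Jacobian J = [[-4·x₁·x₂ + 2·x₁ - 2·x₂, -2·x₁^2 - 2·x₁], [exp(x₁) + 3, 10·x₂]].
At the point, J = [[-1.0000, 0.5000], [3.606531, 30.0000]] (det J = -31.803265).
Solving J·Δ = −F gives Δ = (2.8282, -1.8436).
Then the next iterate is (x₁, x₂)₁ = (2.3282, 1.1564).

(2.3282, 1.1564)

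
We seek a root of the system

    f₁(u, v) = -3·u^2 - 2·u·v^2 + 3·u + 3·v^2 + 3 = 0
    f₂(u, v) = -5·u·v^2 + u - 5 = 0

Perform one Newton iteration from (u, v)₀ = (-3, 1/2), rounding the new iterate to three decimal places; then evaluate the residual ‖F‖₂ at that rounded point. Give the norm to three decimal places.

At (-3, 1/2): F = (-30.750, -4.250).
Jacobian J = [[-6·u - 2·v^2 + 3, -4·u·v + 6·v], [-5·v^2 + 1, -10·u·v]].
At the point, J = [[20.500, 9.000], [-0.250, 15.000]] (det J = 309.750).
Solving J·Δ = −F gives Δ = (1.366, 0.306).
Then the next iterate is (u, v)₁ = (-1.634, 0.806).
Re-evaluating at (-1.634, 0.806): F = (-5.83995, -1.32647), so ‖F‖₂ = 5.989.

5.989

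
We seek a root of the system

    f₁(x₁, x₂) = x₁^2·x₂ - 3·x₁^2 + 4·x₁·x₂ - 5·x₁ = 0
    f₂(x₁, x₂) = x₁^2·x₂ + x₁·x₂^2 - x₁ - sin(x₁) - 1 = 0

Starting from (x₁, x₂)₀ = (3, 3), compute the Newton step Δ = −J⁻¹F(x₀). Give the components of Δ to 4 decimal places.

(-1.2706, -0.5765)

At (3, 3): F = (21.0000, 49.858880).
Jacobian J = [[2·x₁·x₂ - 6·x₁ + 4·x₂ - 5, x₁^2 + 4·x₁], [2·x₁·x₂ + x₂^2 - cos(x₁) - 1, x₁^2 + 2·x₁·x₂]].
At the point, J = [[7.0000, 21.0000], [26.989992, 27.0000]] (det J = -377.789842).
Solving J·Δ = −F gives Δ = (-1.2706, -0.5765).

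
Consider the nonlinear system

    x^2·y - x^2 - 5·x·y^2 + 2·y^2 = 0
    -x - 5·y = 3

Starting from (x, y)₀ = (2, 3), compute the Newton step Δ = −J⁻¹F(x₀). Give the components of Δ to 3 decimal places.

At (2, 3): F = (-64.000, -20.000).
Jacobian J = [[2·x·y - 2·x - 5·y^2, x^2 - 10·x·y + 4·y], [-1, -5]].
At the point, J = [[-37.000, -44.000], [-1.000, -5.000]] (det J = 141.000).
Solving J·Δ = −F gives Δ = (3.972, -4.794).

(3.972, -4.794)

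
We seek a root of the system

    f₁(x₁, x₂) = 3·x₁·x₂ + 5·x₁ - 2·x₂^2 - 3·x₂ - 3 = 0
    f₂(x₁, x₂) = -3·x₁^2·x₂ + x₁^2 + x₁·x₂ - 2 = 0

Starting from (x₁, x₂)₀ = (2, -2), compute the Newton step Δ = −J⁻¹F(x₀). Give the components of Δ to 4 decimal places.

At (2, -2): F = (-7.0000, 22.0000).
Jacobian J = [[3·x₂ + 5, 3·x₁ - 4·x₂ - 3], [-6·x₁·x₂ + 2·x₁ + x₂, -3·x₁^2 + x₁]].
At the point, J = [[-1.0000, 11.0000], [26.0000, -10.0000]] (det J = -276.0000).
Solving J·Δ = −F gives Δ = (-0.6232, 0.5797).

(-0.6232, 0.5797)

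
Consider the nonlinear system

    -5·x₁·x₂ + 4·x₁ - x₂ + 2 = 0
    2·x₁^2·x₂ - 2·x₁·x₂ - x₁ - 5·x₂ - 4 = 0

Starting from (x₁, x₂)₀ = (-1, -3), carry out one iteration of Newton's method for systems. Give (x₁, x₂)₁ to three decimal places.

(-0.839, -0.264)

At (-1, -3): F = (-14.000, 0.000).
Jacobian J = [[-5·x₂ + 4, -5·x₁ - 1], [4·x₁·x₂ - 2·x₂ - 1, 2·x₁^2 - 2·x₁ - 5]].
At the point, J = [[19.000, 4.000], [17.000, -1.000]] (det J = -87.000).
Solving J·Δ = −F gives Δ = (0.161, 2.736).
Then the next iterate is (x₁, x₂)₁ = (-0.839, -0.264).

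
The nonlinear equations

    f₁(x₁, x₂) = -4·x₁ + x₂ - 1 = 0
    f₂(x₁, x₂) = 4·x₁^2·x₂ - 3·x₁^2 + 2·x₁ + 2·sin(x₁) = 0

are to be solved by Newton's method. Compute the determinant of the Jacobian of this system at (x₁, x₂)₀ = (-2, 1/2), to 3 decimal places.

-69.168

J = [[-4, 1], [8·x₁·x₂ - 6·x₁ + 2·cos(x₁) + 2, 4·x₁^2]].
At the point, J = [[-4.000, 1.000], [5.16771, 16.000]].
det J = -69.168.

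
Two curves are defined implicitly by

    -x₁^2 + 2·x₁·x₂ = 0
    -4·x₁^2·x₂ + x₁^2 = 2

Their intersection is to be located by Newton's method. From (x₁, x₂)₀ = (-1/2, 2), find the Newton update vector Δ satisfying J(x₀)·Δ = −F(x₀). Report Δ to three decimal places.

At (-1/2, 2): F = (-2.250, -3.750).
Jacobian J = [[-2·x₁ + 2·x₂, 2·x₁], [-8·x₁·x₂ + 2·x₁, -4·x₁^2]].
At the point, J = [[5.000, -1.000], [7.000, -1.000]] (det J = 2.000).
Solving J·Δ = −F gives Δ = (0.750, 1.500).

(0.750, 1.500)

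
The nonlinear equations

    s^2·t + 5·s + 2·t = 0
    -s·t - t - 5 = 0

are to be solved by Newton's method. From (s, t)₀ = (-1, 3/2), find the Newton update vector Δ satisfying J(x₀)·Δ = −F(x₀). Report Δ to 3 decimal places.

(-3.333, 2.389)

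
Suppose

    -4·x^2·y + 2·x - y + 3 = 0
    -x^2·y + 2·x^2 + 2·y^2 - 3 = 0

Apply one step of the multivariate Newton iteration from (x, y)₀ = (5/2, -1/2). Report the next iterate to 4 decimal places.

At (5/2, -1/2): F = (21.0000, 13.1250).
Jacobian J = [[-8·x·y + 2, -4·x^2 - 1], [-2·x·y + 4·x, -x^2 + 4·y]].
At the point, J = [[12.0000, -26.0000], [12.5000, -8.2500]] (det J = 226.0000).
Solving J·Δ = −F gives Δ = (-0.7434, 0.4646).
Then the next iterate is (x, y)₁ = (1.7566, -0.0354).

(1.7566, -0.0354)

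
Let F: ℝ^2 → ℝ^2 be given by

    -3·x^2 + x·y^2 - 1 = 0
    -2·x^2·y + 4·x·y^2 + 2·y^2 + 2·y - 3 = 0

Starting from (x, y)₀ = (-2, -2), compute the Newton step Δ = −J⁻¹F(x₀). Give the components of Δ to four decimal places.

At (-2, -2): F = (-21.0000, -15.0000).
Jacobian J = [[-6·x + y^2, 2·x·y], [-4·x·y + 4·y^2, -2·x^2 + 8·x·y + 4·y + 2]].
At the point, J = [[16.0000, 8.0000], [0.0000, 18.0000]] (det J = 288.0000).
Solving J·Δ = −F gives Δ = (0.8958, 0.8333).

(0.8958, 0.8333)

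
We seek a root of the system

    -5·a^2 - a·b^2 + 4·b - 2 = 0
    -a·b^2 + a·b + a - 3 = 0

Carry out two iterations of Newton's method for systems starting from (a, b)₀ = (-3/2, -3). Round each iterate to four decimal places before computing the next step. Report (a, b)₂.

(-0.0017, -0.1716)

At (-3/2, -3): F = (-11.7500, 13.5000).
Jacobian J = [[-10·a - b^2, -2·a·b + 4], [-b^2 + b + 1, -2·a·b + a]].
At the point, J = [[6.0000, -5.0000], [-11.0000, -10.5000]] (det J = -118.0000).
Solving J·Δ = −F gives Δ = (1.6176, -0.4089).
Then the next iterate is (a, b)₁ = (0.1176, -3.4089).
Round to (0.1176, -3.4089) and repeat: F = (-17.071331, -4.649869), J = [[-12.796599, 4.801773], [-14.029499, 0.919373]].
Δ = (-0.1193, 3.2373), so (a, b)₂ = (-0.0017, -0.1716).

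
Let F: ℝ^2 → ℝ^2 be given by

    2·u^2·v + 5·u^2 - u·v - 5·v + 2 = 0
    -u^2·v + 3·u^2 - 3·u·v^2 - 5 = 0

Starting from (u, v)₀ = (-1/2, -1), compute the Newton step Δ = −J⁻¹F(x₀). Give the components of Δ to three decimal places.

At (-1/2, -1): F = (7.250, -2.500).
Jacobian J = [[4·u·v + 10·u - v, 2·u^2 - u - 5], [-2·u·v + 6·u - 3·v^2, -u^2 - 6·u·v]].
At the point, J = [[-2.000, -4.000], [-7.000, -3.250]] (det J = -21.500).
Solving J·Δ = −F gives Δ = (-1.561, 2.593).

(-1.561, 2.593)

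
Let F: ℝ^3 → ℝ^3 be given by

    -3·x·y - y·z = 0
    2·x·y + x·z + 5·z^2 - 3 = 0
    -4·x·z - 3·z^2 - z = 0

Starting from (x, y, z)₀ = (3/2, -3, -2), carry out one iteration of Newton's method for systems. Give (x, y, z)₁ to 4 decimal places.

At (3/2, -3, -2): F = (7.5000, 5.0000, 2.0000).
Jacobian J = [[-3·y, -3·x - z, -y], [2·y + z, 2·x, x + 10·z], [-4·z, 0, -4·x - 6·z - 1]].
At the point, J = [[9.0000, -2.5000, 3.0000], [-8.0000, 3.0000, -18.5000], [8.0000, 0.0000, 5.0000]] (det J = 333.0000).
Solving J·Δ = −F gives Δ = (-0.7492, 1.2613, 0.7988).
Then the next iterate is (x, y, z)₁ = (0.7508, -1.7387, -1.2012).

(0.7508, -1.7387, -1.2012)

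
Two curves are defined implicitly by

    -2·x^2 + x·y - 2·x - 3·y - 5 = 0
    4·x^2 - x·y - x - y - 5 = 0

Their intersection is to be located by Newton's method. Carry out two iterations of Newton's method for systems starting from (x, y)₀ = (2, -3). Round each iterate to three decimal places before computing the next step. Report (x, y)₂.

At (2, -3): F = (-14.000, 18.000).
Jacobian J = [[-4·x + y - 2, x - 3], [8·x - y - 1, -x - 1]].
At the point, J = [[-13.000, -1.000], [18.000, -3.000]] (det J = 57.000).
Solving J·Δ = −F gives Δ = (-1.053, -0.316).
Then the next iterate is (x, y)₁ = (0.947, -3.316).
Round to (0.947, -3.316) and repeat: F = (-1.87987, 4.09649), J = [[-9.104, -2.053], [9.892, -1.947]].
Δ = (-0.317, 0.492), so (x, y)₂ = (0.630, -2.824).

(0.630, -2.824)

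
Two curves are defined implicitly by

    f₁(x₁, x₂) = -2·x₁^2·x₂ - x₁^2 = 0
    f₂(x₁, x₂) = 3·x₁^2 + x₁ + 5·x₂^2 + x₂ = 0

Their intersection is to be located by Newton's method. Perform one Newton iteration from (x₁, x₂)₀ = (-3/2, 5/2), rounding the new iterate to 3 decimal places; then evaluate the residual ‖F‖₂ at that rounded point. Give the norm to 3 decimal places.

10.683

At (-3/2, 5/2): F = (-13.500, 39.000).
Jacobian J = [[-4·x₁·x₂ - 2·x₁, -2·x₁^2], [6·x₁ + 1, 10·x₂ + 1]].
At the point, J = [[18.000, -4.500], [-8.000, 26.000]] (det J = 432.000).
Solving J·Δ = −F gives Δ = (0.406, -1.375).
Then the next iterate is (x₁, x₂)₁ = (-1.094, 1.125).
Re-evaluating at (-1.094, 1.125): F = (-3.88972, 9.94963), so ‖F‖₂ = 10.683.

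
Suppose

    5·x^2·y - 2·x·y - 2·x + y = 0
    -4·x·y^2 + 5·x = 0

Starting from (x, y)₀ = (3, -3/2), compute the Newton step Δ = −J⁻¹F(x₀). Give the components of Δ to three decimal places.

(-1.331, 0.185)

At (3, -3/2): F = (-66.000, -12.000).
Jacobian J = [[10·x·y - 2·y - 2, 5·x^2 - 2·x + 1], [-4·y^2 + 5, -8·x·y]].
At the point, J = [[-44.000, 40.000], [-4.000, 36.000]] (det J = -1424.000).
Solving J·Δ = −F gives Δ = (-1.331, 0.185).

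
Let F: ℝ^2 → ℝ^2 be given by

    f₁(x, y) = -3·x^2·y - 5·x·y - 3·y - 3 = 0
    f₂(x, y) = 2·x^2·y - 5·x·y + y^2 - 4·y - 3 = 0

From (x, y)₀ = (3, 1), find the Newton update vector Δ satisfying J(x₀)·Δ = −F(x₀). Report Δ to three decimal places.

At (3, 1): F = (-48.000, -3.000).
Jacobian J = [[-6·x·y - 5·y, -3·x^2 - 5·x - 3], [4·x·y - 5·y, 2·x^2 - 5·x + 2·y - 4]].
At the point, J = [[-23.000, -45.000], [7.000, 1.000]] (det J = 292.000).
Solving J·Δ = −F gives Δ = (0.627, -1.387).

(0.627, -1.387)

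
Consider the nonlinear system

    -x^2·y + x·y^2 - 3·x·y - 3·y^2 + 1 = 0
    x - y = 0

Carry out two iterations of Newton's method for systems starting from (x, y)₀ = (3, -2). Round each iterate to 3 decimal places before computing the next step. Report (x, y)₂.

(8.130, 8.130)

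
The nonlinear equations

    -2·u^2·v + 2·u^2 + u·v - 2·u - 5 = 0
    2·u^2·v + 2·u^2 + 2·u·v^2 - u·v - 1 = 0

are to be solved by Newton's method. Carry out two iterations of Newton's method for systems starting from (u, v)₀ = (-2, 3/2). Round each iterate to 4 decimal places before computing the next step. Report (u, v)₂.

At (-2, 3/2): F = (-8.0000, 13.0000).
Jacobian J = [[-4·u·v + 4·u + v - 2, -2·u^2 + u], [4·u·v + 4·u + 2·v^2 - v, 2·u^2 + 4·u·v - u]].
At the point, J = [[3.5000, -10.0000], [-17.0000, -2.0000]] (det J = -177.0000).
Solving J·Δ = −F gives Δ = (0.8249, -0.5113).
Then the next iterate is (u, v)₁ = (-1.1751, 0.9887).
Round to (-1.1751, 0.9887) and repeat: F = (-3.780414, 3.356668), J = [[-1.064415, -3.936820], [-8.381330, -0.710465]].
Δ = (0.4932, -1.0936), so (u, v)₂ = (-0.6819, -0.1049).

(-0.6819, -0.1049)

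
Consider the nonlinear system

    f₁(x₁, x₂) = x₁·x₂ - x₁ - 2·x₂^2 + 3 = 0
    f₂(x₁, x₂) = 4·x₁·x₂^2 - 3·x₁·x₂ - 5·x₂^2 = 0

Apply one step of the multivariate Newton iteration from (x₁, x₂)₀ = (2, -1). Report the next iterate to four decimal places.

(1.0000, -0.8333)

At (2, -1): F = (-3.0000, 9.0000).
Jacobian J = [[x₂ - 1, x₁ - 4·x₂], [4·x₂^2 - 3·x₂, 8·x₁·x₂ - 3·x₁ - 10·x₂]].
At the point, J = [[-2.0000, 6.0000], [7.0000, -12.0000]] (det J = -18.0000).
Solving J·Δ = −F gives Δ = (-1.0000, 0.1667).
Then the next iterate is (x₁, x₂)₁ = (1.0000, -0.8333).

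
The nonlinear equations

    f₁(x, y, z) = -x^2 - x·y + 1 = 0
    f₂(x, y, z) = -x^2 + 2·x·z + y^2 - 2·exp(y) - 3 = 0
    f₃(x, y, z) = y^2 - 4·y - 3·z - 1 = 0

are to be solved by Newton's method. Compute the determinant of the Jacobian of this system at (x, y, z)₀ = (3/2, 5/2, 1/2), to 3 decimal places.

-294.022

J = [[-2·x - y, -x, 0], [-2·x + 2·z, 2·y - 2·exp(y), 2·x], [0, 2·y - 4, -3]].
At the point, J = [[-5.500, -1.500, 0.000], [-2.000, -19.36499, 3.000], [0.000, 1.000, -3.000]].
det J = -294.022.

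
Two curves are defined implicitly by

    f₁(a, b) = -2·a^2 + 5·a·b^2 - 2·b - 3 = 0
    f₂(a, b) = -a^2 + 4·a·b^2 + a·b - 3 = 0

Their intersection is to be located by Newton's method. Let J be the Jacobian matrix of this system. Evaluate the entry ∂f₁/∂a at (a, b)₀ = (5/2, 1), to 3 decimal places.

-5.000

∂f₁/∂a = -4·a + 5·b^2.
At (5/2, 1) this is -5.000.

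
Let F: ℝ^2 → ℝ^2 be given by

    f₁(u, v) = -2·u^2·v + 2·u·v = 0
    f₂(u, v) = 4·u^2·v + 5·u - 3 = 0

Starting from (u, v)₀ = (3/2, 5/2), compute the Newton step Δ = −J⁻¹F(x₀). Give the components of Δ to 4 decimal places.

(0.1800, -3.7000)

At (3/2, 5/2): F = (-3.7500, 27.0000).
Jacobian J = [[-4·u·v + 2·v, -2·u^2 + 2·u], [8·u·v + 5, 4·u^2]].
At the point, J = [[-10.0000, -1.5000], [35.0000, 9.0000]] (det J = -37.5000).
Solving J·Δ = −F gives Δ = (0.1800, -3.7000).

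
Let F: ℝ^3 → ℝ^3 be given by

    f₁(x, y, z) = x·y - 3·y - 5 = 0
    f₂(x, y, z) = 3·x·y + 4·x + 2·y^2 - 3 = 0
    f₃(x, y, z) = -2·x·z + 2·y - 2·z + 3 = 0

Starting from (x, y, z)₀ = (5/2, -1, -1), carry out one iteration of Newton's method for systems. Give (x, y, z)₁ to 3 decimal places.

(-2.500, 0.000, -1.000)

At (5/2, -1, -1): F = (-4.500, 1.500, 8.000).
Jacobian J = [[y, x - 3, 0], [3·y + 4, 3·x + 4·y, 0], [-2·z, 2, -2·x - 2]].
At the point, J = [[-1.000, -0.500, 0.000], [1.000, 3.500, 0.000], [2.000, 2.000, -7.000]] (det J = 21.000).
Solving J·Δ = −F gives Δ = (-5.000, 1.000, 0.000).
Then the next iterate is (x, y, z)₁ = (-2.500, 0.000, -1.000).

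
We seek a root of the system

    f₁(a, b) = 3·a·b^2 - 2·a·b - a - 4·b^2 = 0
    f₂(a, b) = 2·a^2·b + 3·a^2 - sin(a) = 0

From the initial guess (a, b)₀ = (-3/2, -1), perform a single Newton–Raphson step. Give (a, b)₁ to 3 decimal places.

(-0.115, -0.777)

At (-3/2, -1): F = (-10.000, 3.24749).
Jacobian J = [[3·b^2 - 2·b - 1, 6·a·b - 2·a - 8·b], [4·a·b + 6·a - cos(a), 2·a^2]].
At the point, J = [[4.000, 20.000], [-3.07074, 4.500]] (det J = 79.41474).
Solving J·Δ = −F gives Δ = (1.385, 0.223).
Then the next iterate is (a, b)₁ = (-0.115, -0.777).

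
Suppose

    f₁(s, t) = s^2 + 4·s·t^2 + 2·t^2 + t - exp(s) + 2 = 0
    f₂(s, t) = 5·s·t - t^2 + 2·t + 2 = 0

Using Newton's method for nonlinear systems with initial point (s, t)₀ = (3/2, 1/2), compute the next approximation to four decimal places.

At (3/2, 1/2): F = (2.268311, 6.5000).
Jacobian J = [[2·s + 4·t^2 - exp(s), 8·s·t + 4·t + 1], [5·t, 5·s - 2·t + 2]].
At the point, J = [[-0.481689, 9.0000], [2.5000, 8.5000]] (det J = -26.594357).
Solving J·Δ = −F gives Δ = (-1.4747, -0.3310).
Then the next iterate is (s, t)₁ = (0.0253, 0.1690).

(0.0253, 0.1690)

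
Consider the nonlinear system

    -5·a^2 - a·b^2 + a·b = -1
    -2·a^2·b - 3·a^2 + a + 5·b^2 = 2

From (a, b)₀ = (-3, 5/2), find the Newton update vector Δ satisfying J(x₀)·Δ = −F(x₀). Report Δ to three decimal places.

At (-3, 5/2): F = (-32.750, -45.750).
Jacobian J = [[-10·a - b^2 + b, -2·a·b + a], [-4·a·b - 6·a + 1, -2·a^2 + 10·b]].
At the point, J = [[26.250, 12.000], [49.000, 7.000]] (det J = -404.250).
Solving J·Δ = −F gives Δ = (0.791, 0.999).

(0.791, 0.999)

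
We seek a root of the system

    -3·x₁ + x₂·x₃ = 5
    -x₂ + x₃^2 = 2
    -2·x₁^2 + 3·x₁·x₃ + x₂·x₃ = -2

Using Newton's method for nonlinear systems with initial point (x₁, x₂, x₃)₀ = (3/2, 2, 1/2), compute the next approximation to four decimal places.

(-5.6603, -6.1923, -3.9423)

At (3/2, 2, 1/2): F = (-8.5000, -3.7500, 0.7500).
Jacobian J = [[-3, x₃, x₂], [0, -1, 2·x₃], [-4·x₁ + 3·x₃, x₃, 3·x₁ + x₂]].
At the point, J = [[-3.0000, 0.5000, 2.0000], [0.0000, -1.0000, 1.0000], [-4.5000, 0.5000, 6.5000]] (det J = 9.7500).
Solving J·Δ = −F gives Δ = (-7.1603, -8.1923, -4.4423).
Then the next iterate is (x₁, x₂, x₃)₁ = (-5.6603, -6.1923, -3.9423).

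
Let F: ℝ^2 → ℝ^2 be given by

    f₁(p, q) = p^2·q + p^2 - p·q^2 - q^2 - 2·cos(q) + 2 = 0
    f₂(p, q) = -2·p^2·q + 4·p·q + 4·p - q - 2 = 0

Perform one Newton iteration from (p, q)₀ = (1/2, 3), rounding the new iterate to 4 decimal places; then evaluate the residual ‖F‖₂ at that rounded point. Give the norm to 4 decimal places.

2.4903

At (1/2, 3): F = (-8.520015, 1.5000).
Jacobian J = [[2·p·q + 2·p - q^2, p^2 - 2·p·q - 2·q + 2·sin(q)], [-4·p·q + 4·q + 4, -2·p^2 + 4·p - 1]].
At the point, J = [[-5.0000, -8.467760], [10.0000, 0.5000]] (det J = 82.177600).
Solving J·Δ = −F gives Δ = (-0.1027, -0.9455).
Then the next iterate is (p, q)₁ = (0.3973, 2.0545).
Re-evaluating at (0.3973, 2.0545): F = (-2.485695, 0.151117), so ‖F‖₂ = 2.4903.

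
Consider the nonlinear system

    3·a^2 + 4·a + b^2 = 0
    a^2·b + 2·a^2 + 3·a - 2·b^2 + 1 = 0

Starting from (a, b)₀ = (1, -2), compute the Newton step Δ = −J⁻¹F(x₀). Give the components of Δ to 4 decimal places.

At (1, -2): F = (11.0000, -4.0000).
Jacobian J = [[6·a + 4, 2·b], [2·a·b + 4·a + 3, a^2 - 4·b]].
At the point, J = [[10.0000, -4.0000], [3.0000, 9.0000]] (det J = 102.0000).
Solving J·Δ = −F gives Δ = (-0.8137, 0.7157).

(-0.8137, 0.7157)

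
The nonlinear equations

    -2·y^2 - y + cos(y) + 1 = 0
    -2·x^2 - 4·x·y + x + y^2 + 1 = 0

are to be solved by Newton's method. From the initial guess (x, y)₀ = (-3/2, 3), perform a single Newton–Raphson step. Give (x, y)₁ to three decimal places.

At (-3/2, 3): F = (-20.98999, 22.000).
Jacobian J = [[0, -4·y - sin(y) - 1], [-4·x - 4·y + 1, -4·x + 2·y]].
At the point, J = [[0.000, -13.14112], [-5.000, 12.000]] (det J = -65.70560).
Solving J·Δ = −F gives Δ = (0.567, -1.597).
Then the next iterate is (x, y)₁ = (-0.933, 1.403).

(-0.933, 1.403)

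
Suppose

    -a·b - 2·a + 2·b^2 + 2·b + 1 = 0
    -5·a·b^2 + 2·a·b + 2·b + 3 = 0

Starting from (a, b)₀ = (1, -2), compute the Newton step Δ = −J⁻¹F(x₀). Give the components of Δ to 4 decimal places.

(-0.3274, 0.7143)

At (1, -2): F = (5.0000, -25.0000).
Jacobian J = [[-b - 2, -a + 4·b + 2], [-5·b^2 + 2·b, -10·a·b + 2·a + 2]].
At the point, J = [[0.0000, -7.0000], [-24.0000, 24.0000]] (det J = -168.0000).
Solving J·Δ = −F gives Δ = (-0.3274, 0.7143).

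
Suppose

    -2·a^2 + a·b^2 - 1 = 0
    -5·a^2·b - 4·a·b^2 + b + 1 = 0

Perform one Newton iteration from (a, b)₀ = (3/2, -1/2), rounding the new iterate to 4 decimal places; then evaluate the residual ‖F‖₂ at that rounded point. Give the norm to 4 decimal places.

1.6423

At (3/2, -1/2): F = (-5.1250, 4.6250).
Jacobian J = [[-4·a + b^2, 2·a·b], [-10·a·b - 4·b^2, -5·a^2 - 8·a·b + 1]].
At the point, J = [[-5.7500, -1.5000], [6.5000, -4.2500]] (det J = 34.1875).
Solving J·Δ = −F gives Δ = (-0.8400, -0.1965).
Then the next iterate is (a, b)₁ = (0.6600, -0.6965).
Re-evaluating at (0.6600, -0.6965): F = (-1.551026, 0.539781), so ‖F‖₂ = 1.6423.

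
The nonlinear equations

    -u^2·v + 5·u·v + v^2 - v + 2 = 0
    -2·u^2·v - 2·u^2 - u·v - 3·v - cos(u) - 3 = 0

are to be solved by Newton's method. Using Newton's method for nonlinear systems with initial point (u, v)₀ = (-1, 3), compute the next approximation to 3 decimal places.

(-0.687, -0.435)

At (-1, 3): F = (-10.000, -17.54030).
Jacobian J = [[-2·u·v + 5·v, -u^2 + 5·u + 2·v - 1], [-4·u·v - 4·u - v + sin(u), -2·u^2 - u - 3]].
At the point, J = [[21.000, -1.000], [12.15853, -4.000]] (det J = -71.84147).
Solving J·Δ = −F gives Δ = (0.313, -3.435).
Then the next iterate is (u, v)₁ = (-0.687, -0.435).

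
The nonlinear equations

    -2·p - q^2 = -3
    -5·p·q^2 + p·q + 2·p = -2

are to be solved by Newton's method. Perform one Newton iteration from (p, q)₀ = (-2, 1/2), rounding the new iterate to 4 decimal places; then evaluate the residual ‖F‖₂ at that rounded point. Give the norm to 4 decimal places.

5.2534

At (-2, 1/2): F = (6.7500, -0.5000).
Jacobian J = [[-2, -2·q], [-5·q^2 + q + 2, -10·p·q + p]].
At the point, J = [[-2.0000, -1.0000], [1.2500, 8.0000]] (det J = -14.7500).
Solving J·Δ = −F gives Δ = (3.6271, -0.5042).
Then the next iterate is (p, q)₁ = (1.6271, -0.0042).
Re-evaluating at (1.6271, -0.0042): F = (-0.254218, 5.247223), so ‖F‖₂ = 5.2534.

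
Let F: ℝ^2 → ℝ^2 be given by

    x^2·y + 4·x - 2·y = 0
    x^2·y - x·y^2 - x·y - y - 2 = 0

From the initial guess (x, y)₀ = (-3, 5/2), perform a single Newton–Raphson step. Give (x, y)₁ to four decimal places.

(-4.3925, -0.4739)

At (-3, 5/2): F = (5.5000, 44.2500).
Jacobian J = [[2·x·y + 4, x^2 - 2], [2·x·y - y^2 - y, x^2 - 2·x·y - x - 1]].
At the point, J = [[-11.0000, 7.0000], [-23.7500, 26.0000]] (det J = -119.7500).
Solving J·Δ = −F gives Δ = (-1.3925, -2.9739).
Then the next iterate is (x, y)₁ = (-4.3925, -0.4739).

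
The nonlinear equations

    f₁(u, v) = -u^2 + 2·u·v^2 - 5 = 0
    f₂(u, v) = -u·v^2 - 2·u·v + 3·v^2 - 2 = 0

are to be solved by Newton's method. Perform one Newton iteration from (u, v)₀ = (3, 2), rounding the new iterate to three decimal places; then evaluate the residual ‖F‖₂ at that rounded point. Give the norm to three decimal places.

2.912

At (3, 2): F = (10.000, -14.000).
Jacobian J = [[-2·u + 2·v^2, 4·u·v], [-v^2 - 2·v, -2·u·v - 2·u + 6·v]].
At the point, J = [[2.000, 24.000], [-8.000, -6.000]] (det J = 180.000).
Solving J·Δ = −F gives Δ = (-1.533, -0.289).
Then the next iterate is (u, v)₁ = (1.467, 1.711).
Re-evaluating at (1.467, 1.711): F = (1.43726, -2.53218), so ‖F‖₂ = 2.912.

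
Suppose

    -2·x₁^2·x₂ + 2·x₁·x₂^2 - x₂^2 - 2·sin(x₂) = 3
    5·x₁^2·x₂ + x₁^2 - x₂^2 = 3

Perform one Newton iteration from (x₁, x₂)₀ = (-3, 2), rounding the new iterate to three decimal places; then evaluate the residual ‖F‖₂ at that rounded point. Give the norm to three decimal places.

33.256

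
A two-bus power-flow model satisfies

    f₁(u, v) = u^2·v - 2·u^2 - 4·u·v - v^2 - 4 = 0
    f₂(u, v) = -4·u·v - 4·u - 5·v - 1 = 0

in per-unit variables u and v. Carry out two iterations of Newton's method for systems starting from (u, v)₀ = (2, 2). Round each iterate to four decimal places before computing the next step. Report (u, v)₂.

(-0.9375, 3.3333)

At (2, 2): F = (-24.0000, -35.0000).
Jacobian J = [[2·u·v - 4·u - 4·v, u^2 - 4·u - 2·v], [-4·v - 4, -4·u - 5]].
At the point, J = [[-8.0000, -8.0000], [-12.0000, -13.0000]] (det J = 8.0000).
Solving J·Δ = −F gives Δ = (-4.0000, 1.0000).
Then the next iterate is (u, v)₁ = (-2.0000, 3.0000).
Round to (-2.0000, 3.0000) and repeat: F = (15.0000, 16.0000), J = [[-16.0000, 6.0000], [-16.0000, 3.0000]].
Δ = (1.0625, 0.3333), so (u, v)₂ = (-0.9375, 3.3333).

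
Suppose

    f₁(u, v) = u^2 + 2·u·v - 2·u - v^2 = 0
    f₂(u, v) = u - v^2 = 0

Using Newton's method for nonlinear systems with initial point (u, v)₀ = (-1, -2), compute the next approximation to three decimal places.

(-0.353, -0.912)

At (-1, -2): F = (3.000, -5.000).
Jacobian J = [[2·u + 2·v - 2, 2·u - 2·v], [1, -2·v]].
At the point, J = [[-8.000, 2.000], [1.000, 4.000]] (det J = -34.000).
Solving J·Δ = −F gives Δ = (0.647, 1.088).
Then the next iterate is (u, v)₁ = (-0.353, -0.912).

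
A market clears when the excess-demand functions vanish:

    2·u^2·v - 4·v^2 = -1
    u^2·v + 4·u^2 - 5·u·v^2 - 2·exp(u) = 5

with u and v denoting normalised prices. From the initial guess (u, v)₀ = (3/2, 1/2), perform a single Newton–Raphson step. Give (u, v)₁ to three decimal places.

(0.985, -0.911)

At (3/2, 1/2): F = (2.250, -5.71338).
Jacobian J = [[4·u·v, 2·u^2 - 8·v], [2·u·v + 8·u - 5·v^2 - 2·exp(u), u^2 - 10·u·v]].
At the point, J = [[3.000, 0.500], [3.28662, -5.250]] (det J = -17.39331).
Solving J·Δ = −F gives Δ = (-0.515, -1.411).
Then the next iterate is (u, v)₁ = (0.985, -0.911).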